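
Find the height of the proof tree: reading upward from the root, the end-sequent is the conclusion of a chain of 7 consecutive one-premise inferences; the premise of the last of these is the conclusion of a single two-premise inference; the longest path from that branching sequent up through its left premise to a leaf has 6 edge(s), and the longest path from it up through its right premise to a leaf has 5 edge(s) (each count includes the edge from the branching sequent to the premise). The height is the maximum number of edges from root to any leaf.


Longest path through the left premise: 6 edges (measured from the branching sequent)
Longest path through the right premise: 5 edges
Height of the subtree rooted at the branching sequent: max(6, 5) = 6
The branching sequent sits 7 edges above the root (the chain of one-premise inferences), so height = 6 + 7 = 13

13


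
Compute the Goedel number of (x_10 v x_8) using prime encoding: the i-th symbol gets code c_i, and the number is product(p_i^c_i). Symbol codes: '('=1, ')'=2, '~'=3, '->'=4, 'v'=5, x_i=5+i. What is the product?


Formula: (x_10 v x_8)
Symbol codes: [1, 15, 5, 13, 2]
Primes: [2, 3, 5, 7, 11]
p_1^1 = 2^1 = 2
p_2^15 = 3^15 = 14348907
p_3^5 = 5^5 = 3125
p_4^13 = 7^13 = 96889010407
p_5^2 = 11^2 = 121
Product = 1051377620986881831431250

1051377620986881831431250


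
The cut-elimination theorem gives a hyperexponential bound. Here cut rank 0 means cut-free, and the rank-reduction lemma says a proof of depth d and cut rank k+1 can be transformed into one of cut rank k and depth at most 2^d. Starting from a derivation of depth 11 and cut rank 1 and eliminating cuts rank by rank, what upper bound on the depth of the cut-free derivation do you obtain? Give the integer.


Each rank reduction sends depth d to at most 2^d; cut rank r needs r reductions.
2_0(11) = 11
2_1(11) = 2^11 = 2048
Cut-free depth bound = 2048

2048


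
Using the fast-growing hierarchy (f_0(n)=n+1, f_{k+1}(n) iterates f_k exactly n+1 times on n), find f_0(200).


f_0(200) = 200 + 1 = 201

201


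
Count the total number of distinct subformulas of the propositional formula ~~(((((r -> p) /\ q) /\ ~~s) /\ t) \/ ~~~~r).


Formula: ~~(((((r -> p) /\ q) /\ ~~s) /\ t) \/ ~~~~r)
Subformulas found:
  1. r
  2. q
  3. s
  4. t
  5. p
  6. ~r
  7. ~s
  8. ~~s
  9. ~~r
  10. ~~~r
  11. ~~~~r
  12. (r -> p)
  13. ((r -> p) /\ q)
  14. (((r -> p) /\ q) /\ ~~s)
  15. ((((r -> p) /\ q) /\ ~~s) /\ t)
  16. (((((r -> p) /\ q) /\ ~~s) /\ t) \/ ~~~~r)
  17. ~(((((r -> p) /\ q) /\ ~~s) /\ t) \/ ~~~~r)
  18. ~~(((((r -> p) /\ q) /\ ~~s) /\ t) \/ ~~~~r)
Total distinct subformulas = 18

18


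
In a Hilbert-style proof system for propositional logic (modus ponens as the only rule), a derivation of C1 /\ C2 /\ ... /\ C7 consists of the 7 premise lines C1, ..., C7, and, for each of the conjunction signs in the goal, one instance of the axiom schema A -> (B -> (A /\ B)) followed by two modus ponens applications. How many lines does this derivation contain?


Conjoining 7 premises:
- 7 premise lines
- the goal has 6 conjunction signs; each costs 1 axiom instance + 2 MP = 3 lines: 3 * 6 = 18
Total = 7 + 18 = 25 lines.

25


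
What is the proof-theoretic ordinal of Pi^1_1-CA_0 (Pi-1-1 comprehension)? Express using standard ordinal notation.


The proof-theoretic ordinal of Pi^1_1-CA_0 (Pi-1-1 comprehension) is a standard result in ordinal analysis.
This ordinal is the supremum of order types of primitive recursive well-orderings
that the theory can prove to be well-ordered.
For Pi^1_1-CA_0 (Pi-1-1 comprehension), the proof-theoretic ordinal is psi_0(Omega_omega).

psi_0(Omega_omega)


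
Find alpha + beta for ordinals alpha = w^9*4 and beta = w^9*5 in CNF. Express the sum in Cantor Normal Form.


Ordinal addition w^9*4 + w^9*5:
Both terms have the same exponent 9.
w^e*c + w^e*d = w^e*(c+d).
Result = w^9*(4+5) = w^9*9

w^9*9


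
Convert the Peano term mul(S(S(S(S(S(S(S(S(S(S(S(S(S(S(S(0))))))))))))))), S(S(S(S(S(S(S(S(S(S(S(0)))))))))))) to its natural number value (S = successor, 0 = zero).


mul(S^15(0), S^11(0)):
S^15(0) = 15
S^11(0) = 11
15 * 11 = 165

165


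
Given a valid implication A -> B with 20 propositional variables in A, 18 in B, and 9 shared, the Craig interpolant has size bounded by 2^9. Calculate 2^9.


Shared atoms = 9
Craig interpolant size bound = 2^9
= 512

512


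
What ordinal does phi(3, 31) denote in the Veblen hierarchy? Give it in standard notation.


phi(3, 31):
phi(3, beta) = eta_beta (the beta-th eta number, fixed point of zeta).
phi(3, 31) = eta_31

eta_31


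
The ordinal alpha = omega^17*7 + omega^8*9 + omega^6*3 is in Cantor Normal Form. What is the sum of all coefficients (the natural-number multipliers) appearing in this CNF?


CNF: omega^17*7 + omega^8*9 + omega^6*3
Coefficients: 7 + 9 + 3 = 19

19


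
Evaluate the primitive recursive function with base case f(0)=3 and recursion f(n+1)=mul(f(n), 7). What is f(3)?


f(0) = 3
f(1) = mul(f(0), 7) = mul(3, 7) = 21
f(2) = mul(f(1), 7) = mul(21, 7) = 147
f(3) = mul(f(2), 7) = mul(147, 7) = 1029


1029


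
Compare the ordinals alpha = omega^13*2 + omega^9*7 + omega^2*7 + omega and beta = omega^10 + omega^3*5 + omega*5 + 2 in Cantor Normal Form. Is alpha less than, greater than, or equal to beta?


Compare term by term from highest exponent:
alpha = omega^13*2 + omega^9*7 + omega^2*7 + omega
beta = omega^10 + omega^3*5 + omega*5 + 2
Term 1: alpha has omega^13*2, beta has omega^10*1
Term 2: alpha has omega^9*7, beta has omega^3*5
Term 3: alpha has omega^2*7, beta has omega^1*5
Term 4: alpha has omega^1*1, beta has omega^0*2
Result: alpha > beta

alpha > beta


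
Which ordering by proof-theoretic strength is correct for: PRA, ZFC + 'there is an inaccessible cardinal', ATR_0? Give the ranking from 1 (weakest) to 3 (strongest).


Ordering by consistency strength:
1. PRA
2. ATR_0
3. ZFC + 'there is an inaccessible cardinal'


PRA=1, ZFC + 'there is an inaccessible cardinal'=3, ATR_0=2


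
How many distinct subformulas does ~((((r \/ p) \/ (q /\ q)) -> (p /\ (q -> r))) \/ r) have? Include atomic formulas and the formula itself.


Formula: ~((((r \/ p) \/ (q /\ q)) -> (p /\ (q -> r))) \/ r)
Subformulas found:
  1. q
  2. r
  3. p
  4. (q /\ q)
  5. (r \/ p)
  6. (q -> r)
  7. (p /\ (q -> r))
  8. ((r \/ p) \/ (q /\ q))
  9. (((r \/ p) \/ (q /\ q)) -> (p /\ (q -> r)))
  10. ((((r \/ p) \/ (q /\ q)) -> (p /\ (q -> r))) \/ r)
  11. ~((((r \/ p) \/ (q /\ q)) -> (p /\ (q -> r))) \/ r)
Total distinct subformulas = 11

11


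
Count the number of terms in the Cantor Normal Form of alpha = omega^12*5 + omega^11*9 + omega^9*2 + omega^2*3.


CNF: omega^12*5 + omega^11*9 + omega^9*2 + omega^2*3
Count the summands separated by '+':
  term 1: omega^12*5
  term 2: omega^11*9
  term 3: omega^9*2
  term 4: omega^2*3
Total terms = 4

4


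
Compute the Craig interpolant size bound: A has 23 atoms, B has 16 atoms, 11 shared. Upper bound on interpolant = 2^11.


Shared atoms = 11
Craig interpolant size bound = 2^11
= 2048

2048


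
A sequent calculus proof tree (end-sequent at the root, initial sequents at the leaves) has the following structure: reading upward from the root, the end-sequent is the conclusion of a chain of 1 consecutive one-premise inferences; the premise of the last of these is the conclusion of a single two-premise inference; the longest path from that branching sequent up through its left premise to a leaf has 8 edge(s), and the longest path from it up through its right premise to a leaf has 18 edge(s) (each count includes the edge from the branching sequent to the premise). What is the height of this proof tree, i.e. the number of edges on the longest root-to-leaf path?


Longest path through the left premise: 8 edges (measured from the branching sequent)
Longest path through the right premise: 18 edges
Height of the subtree rooted at the branching sequent: max(8, 18) = 18
The branching sequent sits 1 edges above the root (the chain of one-premise inferences), so height = 18 + 1 = 19

19


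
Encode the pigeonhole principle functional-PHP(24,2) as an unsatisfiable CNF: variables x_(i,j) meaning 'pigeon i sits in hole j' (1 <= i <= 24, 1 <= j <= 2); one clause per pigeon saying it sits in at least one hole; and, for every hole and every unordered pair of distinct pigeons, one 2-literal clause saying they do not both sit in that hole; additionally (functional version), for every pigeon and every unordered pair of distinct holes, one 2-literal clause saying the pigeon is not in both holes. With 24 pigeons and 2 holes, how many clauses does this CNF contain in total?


functional-PHP(24,2): 24 pigeons, 2 holes, 24*2 = 48 variables.
- pigeon clauses: one per pigeon -> 24 clauses
- hole clauses: 2 holes * C(24,2) = 2 * 276 -> 552 clauses
- functional clauses: 24 pigeons * C(2,2) = 24 * 1 -> 24 clauses
Total clauses = 24 + 552 + 24 = 600

600


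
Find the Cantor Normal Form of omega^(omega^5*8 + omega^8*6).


omega^(omega^5*8 + omega^8*6):
In ordinal addition a term is absorbed by a following term of strictly larger exponent: 5 < 8, so omega^5*8 + omega^8*6 = omega^8*6.
omega raised to a CNF ordinal is a single CNF term: Result = omega^(omega^8*6)

omega^(omega^8*6)


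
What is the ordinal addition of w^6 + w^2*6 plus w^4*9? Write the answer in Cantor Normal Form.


Ordinal addition (w^6 + w^2*6) + w^4*9:
alpha's leading term has exponent 6 > beta's exponent 4, so it survives.
alpha's tail term has exponent 2 < beta's exponent 4, so it is absorbed by beta.
In ordinal addition, any term followed by a strictly larger-exponent term is absorbed.
Result = w^6 + w^4*9

w^6 + w^4*9


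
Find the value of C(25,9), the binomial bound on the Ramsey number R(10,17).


R(10,17) <= C(10+17-2, 10-1) = C(25, 9)
C(25, 9) = 25! / (9! * 16!)
= 2042975

2042975


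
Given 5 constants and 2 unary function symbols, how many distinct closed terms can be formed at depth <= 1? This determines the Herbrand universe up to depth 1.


Herbrand terms by depth:
Depth 0: 5 constants
Depth 1: 10 new terms (running total: 15)
Total distinct ground terms = 15

15


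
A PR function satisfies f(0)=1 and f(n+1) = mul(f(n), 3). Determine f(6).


f(0) = 1
f(1) = mul(f(0), 3) = mul(1, 3) = 3
f(2) = mul(f(1), 3) = mul(3, 3) = 9
f(3) = mul(f(2), 3) = mul(9, 3) = 27
f(4) = mul(f(3), 3) = mul(27, 3) = 81
f(5) = mul(f(4), 3) = mul(81, 3) = 243
f(6) = mul(f(5), 3) = mul(243, 3) = 729


729


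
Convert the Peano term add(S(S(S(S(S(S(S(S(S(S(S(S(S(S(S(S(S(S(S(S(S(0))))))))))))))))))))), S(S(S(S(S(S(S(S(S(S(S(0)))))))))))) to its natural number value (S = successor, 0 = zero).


add(S^21(0), S^11(0)):
S^21(0) = 21
S^11(0) = 11
21 + 11 = 32

32


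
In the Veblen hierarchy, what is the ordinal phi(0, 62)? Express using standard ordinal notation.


phi(0, 62):
phi(0, beta) = omega^beta by definition.
phi(0, 62) = omega^62

omega^62


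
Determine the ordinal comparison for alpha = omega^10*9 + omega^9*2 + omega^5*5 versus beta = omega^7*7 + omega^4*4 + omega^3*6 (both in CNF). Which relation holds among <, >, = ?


Compare term by term from highest exponent:
alpha = omega^10*9 + omega^9*2 + omega^5*5
beta = omega^7*7 + omega^4*4 + omega^3*6
Term 1: alpha has omega^10*9, beta has omega^7*7
Term 2: alpha has omega^9*2, beta has omega^4*4
Term 3: alpha has omega^5*5, beta has omega^3*6
Result: alpha > beta

alpha > beta


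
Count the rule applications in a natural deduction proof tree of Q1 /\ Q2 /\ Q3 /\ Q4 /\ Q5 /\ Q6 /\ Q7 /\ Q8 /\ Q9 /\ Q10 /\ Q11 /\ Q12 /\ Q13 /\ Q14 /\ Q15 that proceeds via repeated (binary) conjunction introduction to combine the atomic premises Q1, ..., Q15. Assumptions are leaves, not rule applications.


The target conjunction has 15 conjuncts, i.e. 14 binary /\ connectives.
Each conjunction-intro joins two pieces, so 15 atoms require 15-1 = 14 applications.
Total inference nodes = 14

14


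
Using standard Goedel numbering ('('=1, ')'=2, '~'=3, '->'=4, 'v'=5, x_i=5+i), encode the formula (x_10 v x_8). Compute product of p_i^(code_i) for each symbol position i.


Formula: (x_10 v x_8)
Symbol codes: [1, 15, 5, 13, 2]
Primes: [2, 3, 5, 7, 11]
p_1^1 = 2^1 = 2
p_2^15 = 3^15 = 14348907
p_3^5 = 5^5 = 3125
p_4^13 = 7^13 = 96889010407
p_5^2 = 11^2 = 121
Product = 1051377620986881831431250

1051377620986881831431250


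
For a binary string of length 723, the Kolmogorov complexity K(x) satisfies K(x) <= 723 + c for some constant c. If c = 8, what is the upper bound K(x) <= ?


K(x) <= |x| + c = 723 + 8 = 731

731


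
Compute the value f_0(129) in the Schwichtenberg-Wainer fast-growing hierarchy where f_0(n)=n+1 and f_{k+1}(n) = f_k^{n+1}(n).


f_0(129) = 129 + 1 = 130

130


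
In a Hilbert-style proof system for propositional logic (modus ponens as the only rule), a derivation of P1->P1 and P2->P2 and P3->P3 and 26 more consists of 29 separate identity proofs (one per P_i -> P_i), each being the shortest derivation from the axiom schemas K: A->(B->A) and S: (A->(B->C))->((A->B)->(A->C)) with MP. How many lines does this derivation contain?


The shortest proof of A->A from K and S in the Hilbert calculus has exactly 5 lines:
(1) K instance A->((A->A)->A), (2) S instance, (3) MP on 1,2, (4) K instance A->(A->A), (5) MP on 3,4.
For 29 independent identities: 29 * 5 = 145 lines total.

145


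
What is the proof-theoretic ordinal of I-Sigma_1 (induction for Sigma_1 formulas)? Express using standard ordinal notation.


The proof-theoretic ordinal of I-Sigma_1 (induction for Sigma_1 formulas) is a standard result in ordinal analysis.
This ordinal is the supremum of order types of primitive recursive well-orderings
that the theory can prove to be well-ordered.
For I-Sigma_1 (induction for Sigma_1 formulas), the proof-theoretic ordinal is omega^omega.

omega^omega


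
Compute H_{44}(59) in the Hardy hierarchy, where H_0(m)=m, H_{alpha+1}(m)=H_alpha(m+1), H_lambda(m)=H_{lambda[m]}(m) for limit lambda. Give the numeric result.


H_44(59):
For finite ordinals k, H_k(n) = n + k (each successor step adds 1).
H_44(59) = 59 + 44 = 103

103


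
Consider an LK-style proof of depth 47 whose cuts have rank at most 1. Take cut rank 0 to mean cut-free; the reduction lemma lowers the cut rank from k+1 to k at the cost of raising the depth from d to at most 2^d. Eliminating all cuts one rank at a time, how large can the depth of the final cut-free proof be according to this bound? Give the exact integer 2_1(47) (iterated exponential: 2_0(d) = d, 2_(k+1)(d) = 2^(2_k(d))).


Each rank reduction sends depth d to at most 2^d; cut rank r needs r reductions.
2_0(47) = 47
2_1(47) = 2^47 = 140737488355328
Cut-free depth bound = 140737488355328

140737488355328


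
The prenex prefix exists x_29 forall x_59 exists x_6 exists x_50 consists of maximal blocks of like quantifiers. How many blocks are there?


Alternations = 2.
Blocks = alternations + 1 = 3

3


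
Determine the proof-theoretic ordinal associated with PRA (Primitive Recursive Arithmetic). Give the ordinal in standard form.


The proof-theoretic ordinal of PRA (Primitive Recursive Arithmetic) is a standard result in ordinal analysis.
This ordinal is the supremum of order types of primitive recursive well-orderings
that the theory can prove to be well-ordered.
For PRA (Primitive Recursive Arithmetic), the proof-theoretic ordinal is omega^omega.

omega^omega


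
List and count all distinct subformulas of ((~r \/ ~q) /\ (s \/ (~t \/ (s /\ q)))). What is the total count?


Formula: ((~r \/ ~q) /\ (s \/ (~t \/ (s /\ q))))
Subformulas found:
  1. q
  2. s
  3. r
  4. t
  5. ~t
  6. ~q
  7. ~r
  8. (s /\ q)
  9. (~r \/ ~q)
  10. (~t \/ (s /\ q))
  11. (s \/ (~t \/ (s /\ q)))
  12. ((~r \/ ~q) /\ (s \/ (~t \/ (s /\ q))))
Total distinct subformulas = 12

12


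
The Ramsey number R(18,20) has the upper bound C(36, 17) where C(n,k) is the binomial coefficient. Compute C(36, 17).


R(18,20) <= C(18+20-2, 18-1) = C(36, 17)
C(36, 17) = 36! / (17! * 19!)
= 8597496600

8597496600


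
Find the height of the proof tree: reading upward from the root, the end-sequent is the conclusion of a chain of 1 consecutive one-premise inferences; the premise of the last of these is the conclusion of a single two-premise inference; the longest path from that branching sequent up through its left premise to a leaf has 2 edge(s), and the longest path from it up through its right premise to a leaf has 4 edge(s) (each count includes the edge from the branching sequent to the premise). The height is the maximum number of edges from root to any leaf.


Longest path through the left premise: 2 edges (measured from the branching sequent)
Longest path through the right premise: 4 edges
Height of the subtree rooted at the branching sequent: max(2, 4) = 4
The branching sequent sits 1 edges above the root (the chain of one-premise inferences), so height = 4 + 1 = 5

5


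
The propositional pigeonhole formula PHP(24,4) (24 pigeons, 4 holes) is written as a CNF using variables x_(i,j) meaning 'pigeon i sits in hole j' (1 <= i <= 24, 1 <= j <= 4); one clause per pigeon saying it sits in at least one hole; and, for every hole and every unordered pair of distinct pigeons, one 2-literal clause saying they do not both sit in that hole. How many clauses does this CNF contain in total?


PHP(24,4): 24 pigeons, 4 holes, 24*4 = 96 variables.
- pigeon clauses: one per pigeon -> 24 clauses
- hole clauses: 4 holes * C(24,2) = 4 * 276 -> 1104 clauses
Total clauses = 24 + 1104 = 1128

1128


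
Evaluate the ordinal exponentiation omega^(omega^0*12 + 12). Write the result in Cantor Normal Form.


omega^(omega^0*12 + 12):
omega^0 = 1, so the exponent is 12 + 12 = 24 (finite ordinal addition).
Result = omega^24, already a single CNF term.

omega^24


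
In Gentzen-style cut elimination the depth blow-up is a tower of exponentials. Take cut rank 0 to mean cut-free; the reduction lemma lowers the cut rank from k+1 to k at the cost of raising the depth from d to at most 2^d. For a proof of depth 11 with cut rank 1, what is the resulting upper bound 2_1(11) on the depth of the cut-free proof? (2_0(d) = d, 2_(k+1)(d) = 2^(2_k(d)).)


Each rank reduction sends depth d to at most 2^d; cut rank r needs r reductions.
2_0(11) = 11
2_1(11) = 2^11 = 2048
Cut-free depth bound = 2048

2048


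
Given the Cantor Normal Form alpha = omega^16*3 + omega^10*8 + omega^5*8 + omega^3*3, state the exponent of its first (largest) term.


CNF: omega^16*3 + omega^10*8 + omega^5*8 + omega^3*3
The leading term is omega^16*3, which has exponent 16.

16


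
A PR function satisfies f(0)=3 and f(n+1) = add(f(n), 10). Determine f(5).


f(0) = 3
f(1) = add(f(0), 10) = add(3, 10) = 13
f(2) = add(f(1), 10) = add(13, 10) = 23
f(3) = add(f(2), 10) = add(23, 10) = 33
f(4) = add(f(3), 10) = add(33, 10) = 43
f(5) = add(f(4), 10) = add(43, 10) = 53


53


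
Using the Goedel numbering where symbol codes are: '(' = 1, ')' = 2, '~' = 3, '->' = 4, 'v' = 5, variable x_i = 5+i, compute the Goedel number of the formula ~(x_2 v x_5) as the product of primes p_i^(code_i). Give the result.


Formula: ~(x_2 v x_5)
Symbol codes: [3, 1, 7, 5, 10, 2]
Primes: [2, 3, 5, 7, 11, 13]
p_1^3 = 2^3 = 8
p_2^1 = 3^1 = 3
p_3^7 = 5^7 = 78125
p_4^5 = 7^5 = 16807
p_5^10 = 11^10 = 25937424601
p_6^2 = 13^2 = 169
Product = 138135412313366593125000

138135412313366593125000


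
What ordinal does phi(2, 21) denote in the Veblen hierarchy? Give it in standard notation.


phi(2, 21):
phi(2, beta) = zeta_beta (the beta-th zeta number, fixed point of epsilon).
phi(2, 21) = zeta_21

zeta_21


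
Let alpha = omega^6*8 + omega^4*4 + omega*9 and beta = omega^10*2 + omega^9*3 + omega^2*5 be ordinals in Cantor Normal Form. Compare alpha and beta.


Compare term by term from highest exponent:
alpha = omega^6*8 + omega^4*4 + omega*9
beta = omega^10*2 + omega^9*3 + omega^2*5
Term 1: alpha has omega^6*8, beta has omega^10*2
Term 2: alpha has omega^4*4, beta has omega^9*3
Term 3: alpha has omega^1*9, beta has omega^2*5
Result: alpha < beta

alpha < beta


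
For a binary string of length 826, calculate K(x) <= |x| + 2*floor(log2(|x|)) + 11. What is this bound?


floor(log2(826)) = 9
2 * 9 = 18
K(x) <= 826 + 18 + 11 = 855

855


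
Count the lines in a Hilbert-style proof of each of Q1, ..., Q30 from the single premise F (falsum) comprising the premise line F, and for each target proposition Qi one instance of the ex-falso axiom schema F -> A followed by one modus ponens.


Ex falso, line by line:
- 1 premise line (F)
- 30 targets, each needing 1 axiom instance (F -> Qi) + 1 MP = 2 lines: 2 * 30 = 60
Total = 1 + 60 = 61 lines.

61


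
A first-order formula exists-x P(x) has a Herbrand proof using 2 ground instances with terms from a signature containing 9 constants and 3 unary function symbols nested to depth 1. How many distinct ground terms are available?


Herbrand terms by depth:
Depth 0: 9 constants
Depth 1: 27 new terms (running total: 36)
Total distinct ground terms = 36

36


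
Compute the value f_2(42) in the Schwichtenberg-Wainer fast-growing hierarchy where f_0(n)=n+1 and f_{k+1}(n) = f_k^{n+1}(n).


f_2(42) = f_1^43(42)
f_1(m) = 2m + 1.
Iterating: f_1^k(n) = 2^k*(n+1) - 1.
f_2(42) = 2^43*(42+1) - 1 = 8796093022208*43 - 1 = 378231999954943

378231999954943


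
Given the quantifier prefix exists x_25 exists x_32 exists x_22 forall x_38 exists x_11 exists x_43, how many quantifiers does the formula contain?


Quantifier prefix has 6 quantifier symbols.
Quantifier depth = 6

6


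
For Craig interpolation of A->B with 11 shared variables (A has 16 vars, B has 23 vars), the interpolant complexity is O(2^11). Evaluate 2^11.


Shared atoms = 11
Craig interpolant size bound = 2^11
= 2048

2048


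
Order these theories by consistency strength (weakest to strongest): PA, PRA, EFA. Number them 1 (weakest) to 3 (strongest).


Ordering by consistency strength:
1. EFA
2. PRA
3. PA


PA=3, PRA=2, EFA=1


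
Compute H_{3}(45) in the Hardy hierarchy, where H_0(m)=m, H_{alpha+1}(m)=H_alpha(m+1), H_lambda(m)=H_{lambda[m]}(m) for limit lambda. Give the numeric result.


H_3(45):
For finite ordinals k, H_k(n) = n + k (each successor step adds 1).
H_3(45) = 45 + 3 = 48

48


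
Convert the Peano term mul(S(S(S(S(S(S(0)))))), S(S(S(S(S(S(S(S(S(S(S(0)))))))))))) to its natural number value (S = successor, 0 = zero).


mul(S^6(0), S^11(0)):
S^6(0) = 6
S^11(0) = 11
6 * 11 = 66

66


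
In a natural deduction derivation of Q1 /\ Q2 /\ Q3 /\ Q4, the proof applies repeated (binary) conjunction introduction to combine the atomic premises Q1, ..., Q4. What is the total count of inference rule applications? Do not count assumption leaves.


The target conjunction has 4 conjuncts, i.e. 3 binary /\ connectives.
Each conjunction-intro joins two pieces, so 4 atoms require 4-1 = 3 applications.
Total inference nodes = 3

3


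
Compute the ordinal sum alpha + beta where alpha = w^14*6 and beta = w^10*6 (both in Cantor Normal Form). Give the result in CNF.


Ordinal addition w^14*6 + w^10*6:
Leading exponent of alpha (14) > leading exponent of beta (10).
Since alpha's term has higher exponent than beta's leading term,
the sum is simply alpha followed by beta.
Result = w^14*6 + w^10*6

w^14*6 + w^10*6


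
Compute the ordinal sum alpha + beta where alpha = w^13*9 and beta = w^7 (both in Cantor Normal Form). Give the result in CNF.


Ordinal addition w^13*9 + w^7:
Leading exponent of alpha (13) > leading exponent of beta (7).
Since alpha's term has higher exponent than beta's leading term,
the sum is simply alpha followed by beta.
Result = w^13*9 + w^7

w^13*9 + w^7


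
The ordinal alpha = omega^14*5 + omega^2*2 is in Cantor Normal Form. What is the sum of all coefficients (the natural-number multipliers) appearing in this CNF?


CNF: omega^14*5 + omega^2*2
Coefficients: 5 + 2 = 7

7


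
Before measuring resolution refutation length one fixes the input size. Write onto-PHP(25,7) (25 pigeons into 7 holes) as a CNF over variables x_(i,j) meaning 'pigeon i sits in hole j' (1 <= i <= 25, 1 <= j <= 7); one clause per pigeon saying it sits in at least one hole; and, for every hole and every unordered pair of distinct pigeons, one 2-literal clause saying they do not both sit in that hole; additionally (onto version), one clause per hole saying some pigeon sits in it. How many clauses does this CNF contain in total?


onto-PHP(25,7): 25 pigeons, 7 holes, 25*7 = 175 variables.
- pigeon clauses: one per pigeon -> 25 clauses
- hole clauses: 7 holes * C(25,2) = 7 * 300 -> 2100 clauses
- onto clauses: one per hole -> 7 clauses
Total clauses = 25 + 2100 + 7 = 2132

2132


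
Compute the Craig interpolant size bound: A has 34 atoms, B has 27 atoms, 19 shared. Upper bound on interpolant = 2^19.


Shared atoms = 19
Craig interpolant size bound = 2^19
= 524288

524288


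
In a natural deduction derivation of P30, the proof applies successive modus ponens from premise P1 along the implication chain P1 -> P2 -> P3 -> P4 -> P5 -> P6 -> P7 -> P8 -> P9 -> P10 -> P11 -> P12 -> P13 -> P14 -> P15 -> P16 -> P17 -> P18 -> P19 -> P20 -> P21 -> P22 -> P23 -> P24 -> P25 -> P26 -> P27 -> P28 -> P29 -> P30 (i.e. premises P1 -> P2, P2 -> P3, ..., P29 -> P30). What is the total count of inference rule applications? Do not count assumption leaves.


We have a chain: P1 -> P2 -> P3 -> P4 -> P5 -> P6 -> P7 -> P8 -> P9 -> P10 -> P11 -> P12 -> P13 -> P14 -> P15 -> P16 -> P17 -> P18 -> P19 -> P20 -> P21 -> P22 -> P23 -> P24 -> P25 -> P26 -> P27 -> P28 -> P29 -> P30.
Each modus ponens application produces the next variable.
The chain has 30 propositions, so 30-1 = 29 modus ponens steps.
Total inference nodes = 29

29


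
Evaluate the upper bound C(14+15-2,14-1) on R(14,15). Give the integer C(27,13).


R(14,15) <= C(14+15-2, 14-1) = C(27, 13)
C(27, 13) = 27! / (13! * 14!)
= 20058300

20058300


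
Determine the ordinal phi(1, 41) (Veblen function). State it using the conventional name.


phi(1, 41):
phi(1, beta) = epsilon_beta (the beta-th epsilon number).
phi(1, 41) = epsilon_41

epsilon_41


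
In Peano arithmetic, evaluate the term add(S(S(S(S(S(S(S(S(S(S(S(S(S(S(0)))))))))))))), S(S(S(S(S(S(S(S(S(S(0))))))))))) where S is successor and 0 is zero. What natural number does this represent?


add(S^14(0), S^10(0)):
S^14(0) = 14
S^10(0) = 10
14 + 10 = 24

24


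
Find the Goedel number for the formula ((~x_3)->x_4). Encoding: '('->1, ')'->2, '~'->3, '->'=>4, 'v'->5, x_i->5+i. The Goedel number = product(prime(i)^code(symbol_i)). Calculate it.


Formula: ((~x_3)->x_4)
Symbol codes: [1, 1, 3, 8, 2, 4, 9, 2]
Primes: [2, 3, 5, 7, 11, 13, 17, 19]
p_1^1 = 2^1 = 2
p_2^1 = 3^1 = 3
p_3^3 = 5^3 = 125
p_4^8 = 7^8 = 5764801
p_5^2 = 11^2 = 121
p_6^4 = 13^4 = 28561
p_7^9 = 17^9 = 118587876497
p_8^2 = 19^2 = 361
Product = 639663923190673000372235232750

639663923190673000372235232750


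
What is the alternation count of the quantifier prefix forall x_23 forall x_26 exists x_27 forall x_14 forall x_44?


Walk the prefix and count type changes:
  position 1: forall -> forall
  position 2: forall -> exists <-- alternation
  position 3: exists -> forall <-- alternation
  position 4: forall -> forall
Total alternations = 2

2


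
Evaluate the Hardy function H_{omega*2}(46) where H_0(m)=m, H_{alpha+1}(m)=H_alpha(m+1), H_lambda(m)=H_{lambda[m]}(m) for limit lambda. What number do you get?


H_{omega*2}(46):
For the Hardy hierarchy, H_{omega*k}(n) = 2^k * n.
2^2 = 4.
4 * 46 = 184

184


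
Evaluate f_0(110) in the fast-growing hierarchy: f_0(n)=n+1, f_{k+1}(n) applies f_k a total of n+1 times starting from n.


f_0(110) = 110 + 1 = 111

111


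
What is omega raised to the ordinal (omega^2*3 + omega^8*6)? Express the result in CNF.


omega^(omega^2*3 + omega^8*6):
In ordinal addition a term is absorbed by a following term of strictly larger exponent: 2 < 8, so omega^2*3 + omega^8*6 = omega^8*6.
omega raised to a CNF ordinal is a single CNF term: Result = omega^(omega^8*6)

omega^(omega^8*6)


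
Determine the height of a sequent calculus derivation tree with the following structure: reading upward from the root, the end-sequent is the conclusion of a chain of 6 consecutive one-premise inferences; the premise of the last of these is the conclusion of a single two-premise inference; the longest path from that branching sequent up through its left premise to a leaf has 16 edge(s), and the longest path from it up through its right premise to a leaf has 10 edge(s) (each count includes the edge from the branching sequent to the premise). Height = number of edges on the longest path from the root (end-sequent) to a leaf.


Longest path through the left premise: 16 edges (measured from the branching sequent)
Longest path through the right premise: 10 edges
Height of the subtree rooted at the branching sequent: max(16, 10) = 16
The branching sequent sits 6 edges above the root (the chain of one-premise inferences), so height = 16 + 6 = 22

22


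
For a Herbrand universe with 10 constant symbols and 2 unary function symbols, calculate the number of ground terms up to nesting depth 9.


Herbrand terms by depth:
Depth 0: 10 constants
Depth 1: 20 new terms (running total: 30)
Depth 2: 40 new terms (running total: 70)
Depth 3: 80 new terms (running total: 150)
Depth 4: 160 new terms (running total: 310)
Depth 5: 320 new terms (running total: 630)
Depth 6: 640 new terms (running total: 1270)
Depth 7: 1280 new terms (running total: 2550)
Depth 8: 2560 new terms (running total: 5110)
Depth 9: 5120 new terms (running total: 10230)
Total distinct ground terms = 10230

10230


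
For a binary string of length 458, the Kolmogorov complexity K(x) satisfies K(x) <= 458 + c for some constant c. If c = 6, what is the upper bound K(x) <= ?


K(x) <= |x| + c = 458 + 6 = 464

464


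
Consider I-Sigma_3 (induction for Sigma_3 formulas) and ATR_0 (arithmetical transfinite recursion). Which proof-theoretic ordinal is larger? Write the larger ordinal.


Proof-theoretic ordinal of I-Sigma_3 (induction for Sigma_3 formulas): omega^(omega^(omega^omega))
Proof-theoretic ordinal of ATR_0 (arithmetical transfinite recursion): Gamma_0
Comparing: omega^(omega^(omega^omega)) < Gamma_0.
The larger ordinal is Gamma_0 (from ATR_0 (arithmetical transfinite recursion)).

Gamma_0


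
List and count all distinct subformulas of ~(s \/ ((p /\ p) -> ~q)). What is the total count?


Formula: ~(s \/ ((p /\ p) -> ~q))
Subformulas found:
  1. q
  2. s
  3. p
  4. ~q
  5. (p /\ p)
  6. ((p /\ p) -> ~q)
  7. (s \/ ((p /\ p) -> ~q))
  8. ~(s \/ ((p /\ p) -> ~q))
Total distinct subformulas = 8

8


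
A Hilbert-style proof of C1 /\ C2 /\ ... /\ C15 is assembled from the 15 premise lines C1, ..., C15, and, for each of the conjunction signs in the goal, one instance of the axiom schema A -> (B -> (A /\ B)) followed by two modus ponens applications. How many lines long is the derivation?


Conjoining 15 premises:
- 15 premise lines
- the goal has 14 conjunction signs; each costs 1 axiom instance + 2 MP = 3 lines: 3 * 14 = 42
Total = 15 + 42 = 57 lines.

57


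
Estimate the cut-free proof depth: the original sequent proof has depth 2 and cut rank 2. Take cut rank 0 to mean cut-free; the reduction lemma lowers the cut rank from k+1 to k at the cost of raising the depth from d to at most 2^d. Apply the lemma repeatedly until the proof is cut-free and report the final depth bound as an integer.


Each rank reduction sends depth d to at most 2^d; cut rank r needs r reductions.
2_0(2) = 2
2_1(2) = 2^2 = 4
2_2(2) = 2^4 = 16
Cut-free depth bound = 16

16


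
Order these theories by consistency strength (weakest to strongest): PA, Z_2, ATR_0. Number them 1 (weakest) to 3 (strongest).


Ordering by consistency strength:
1. PA
2. ATR_0
3. Z_2


PA=1, Z_2=3, ATR_0=2


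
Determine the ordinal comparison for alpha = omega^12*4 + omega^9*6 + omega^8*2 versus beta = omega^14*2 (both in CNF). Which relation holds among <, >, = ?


Compare term by term from highest exponent:
alpha = omega^12*4 + omega^9*6 + omega^8*2
beta = omega^14*2
Term 1: alpha has omega^12*4, beta has omega^14*2
Term 2: alpha has omega^9*6, beta has omega^0*0
Term 3: alpha has omega^8*2, beta has omega^0*0
Result: alpha < beta

alpha < beta


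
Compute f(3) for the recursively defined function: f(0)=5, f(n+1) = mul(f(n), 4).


f(0) = 5
f(1) = mul(f(0), 4) = mul(5, 4) = 20
f(2) = mul(f(1), 4) = mul(20, 4) = 80
f(3) = mul(f(2), 4) = mul(80, 4) = 320


320


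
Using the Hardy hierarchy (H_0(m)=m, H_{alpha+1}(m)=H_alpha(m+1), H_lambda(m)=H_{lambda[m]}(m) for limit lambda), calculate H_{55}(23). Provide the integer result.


H_55(23):
For finite ordinals k, H_k(n) = n + k (each successor step adds 1).
H_55(23) = 23 + 55 = 78

78


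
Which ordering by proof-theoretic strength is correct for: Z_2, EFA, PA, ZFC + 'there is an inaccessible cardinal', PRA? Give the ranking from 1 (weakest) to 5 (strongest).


Ordering by consistency strength:
1. EFA
2. PRA
3. PA
4. Z_2
5. ZFC + 'there is an inaccessible cardinal'


Z_2=4, EFA=1, PA=3, ZFC + 'there is an inaccessible cardinal'=5, PRA=2


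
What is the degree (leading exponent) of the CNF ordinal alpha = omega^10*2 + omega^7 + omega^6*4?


CNF: omega^10*2 + omega^7 + omega^6*4
The leading term is omega^10*2, which has exponent 10.

10


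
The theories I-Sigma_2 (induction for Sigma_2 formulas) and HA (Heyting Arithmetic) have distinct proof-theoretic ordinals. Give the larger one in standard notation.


Proof-theoretic ordinal of I-Sigma_2 (induction for Sigma_2 formulas): omega^(omega^omega)
Proof-theoretic ordinal of HA (Heyting Arithmetic): epsilon_0
Comparing: omega^(omega^omega) < epsilon_0.
The larger ordinal is epsilon_0 (from HA (Heyting Arithmetic)).

epsilon_0


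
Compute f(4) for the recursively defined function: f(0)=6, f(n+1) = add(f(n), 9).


f(0) = 6
f(1) = add(f(0), 9) = add(6, 9) = 15
f(2) = add(f(1), 9) = add(15, 9) = 24
f(3) = add(f(2), 9) = add(24, 9) = 33
f(4) = add(f(3), 9) = add(33, 9) = 42


42


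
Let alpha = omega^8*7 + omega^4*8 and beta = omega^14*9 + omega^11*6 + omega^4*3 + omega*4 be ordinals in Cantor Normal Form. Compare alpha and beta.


Compare term by term from highest exponent:
alpha = omega^8*7 + omega^4*8
beta = omega^14*9 + omega^11*6 + omega^4*3 + omega*4
Term 1: alpha has omega^8*7, beta has omega^14*9
Term 2: alpha has omega^4*8, beta has omega^11*6
Term 3: alpha has omega^0*0, beta has omega^4*3
Term 4: alpha has omega^0*0, beta has omega^1*4
Result: alpha < beta

alpha < beta


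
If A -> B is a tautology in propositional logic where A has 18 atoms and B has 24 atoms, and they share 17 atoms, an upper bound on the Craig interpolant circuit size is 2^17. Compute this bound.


Shared atoms = 17
Craig interpolant size bound = 2^17
= 131072

131072


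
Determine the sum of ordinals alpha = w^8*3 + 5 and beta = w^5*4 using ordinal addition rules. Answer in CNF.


Ordinal addition (w^8*3 + 5) + w^5*4:
alpha's leading term has exponent 8 > beta's exponent 5, so it survives.
alpha's tail term has exponent 0 < beta's exponent 5, so it is absorbed by beta.
In ordinal addition, any term followed by a strictly larger-exponent term is absorbed.
Result = w^8*3 + w^5*4

w^8*3 + w^5*4


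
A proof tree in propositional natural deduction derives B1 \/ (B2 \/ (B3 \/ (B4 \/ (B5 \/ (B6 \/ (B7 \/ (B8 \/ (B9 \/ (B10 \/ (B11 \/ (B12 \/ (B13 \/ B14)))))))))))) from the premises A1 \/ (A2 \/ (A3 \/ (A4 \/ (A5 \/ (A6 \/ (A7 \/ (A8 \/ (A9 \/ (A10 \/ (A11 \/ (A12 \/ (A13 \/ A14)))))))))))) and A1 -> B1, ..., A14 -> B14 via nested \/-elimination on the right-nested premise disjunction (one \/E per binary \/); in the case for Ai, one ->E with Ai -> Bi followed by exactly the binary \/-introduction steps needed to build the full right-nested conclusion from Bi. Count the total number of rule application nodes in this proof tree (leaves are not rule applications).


Constructive dilemma with 14 branches, all disjunctions right-nested:
- \/E: the premise has 13 binary \/, each eliminated once: 13 nodes.
- ->E: one per case (Ai with Ai -> Bi gives Bi): 14 nodes.
- \/I: in case i < n, Bi needs 1 step to form Bi \/ (B(i+1) \/ ...) and then i-1 steps to prepend B(i-1), ..., B1, i.e. i steps; in case i = n, B14 needs 13 prepend steps.
  \/I total = (1 + 2 + ... + 13) + 13 = 91 + 13 = 104 nodes.
Total = 13 + 14 + 104 = 131

131


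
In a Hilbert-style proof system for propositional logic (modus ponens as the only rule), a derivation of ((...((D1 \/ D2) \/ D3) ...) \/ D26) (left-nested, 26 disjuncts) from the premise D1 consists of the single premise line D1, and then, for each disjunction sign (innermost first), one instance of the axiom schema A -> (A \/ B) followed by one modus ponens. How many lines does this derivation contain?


Building the left-nested 26-ary disjunction from D1:
- 1 premise line (D1)
- 26 disjuncts means 25 disjunction signs; each needs 1 axiom instance + 1 MP = 2 lines: 2 * 25 = 50
Total = 1 + 50 = 51 lines.

51


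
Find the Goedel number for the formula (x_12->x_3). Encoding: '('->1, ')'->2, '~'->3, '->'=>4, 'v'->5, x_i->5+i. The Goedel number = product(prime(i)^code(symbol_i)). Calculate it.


Formula: (x_12->x_3)
Symbol codes: [1, 17, 4, 8, 2]
Primes: [2, 3, 5, 7, 11]
p_1^1 = 2^1 = 2
p_2^17 = 3^17 = 129140163
p_3^4 = 5^4 = 625
p_4^8 = 7^8 = 5764801
p_5^2 = 11^2 = 121
Product = 112600685296387653750

112600685296387653750


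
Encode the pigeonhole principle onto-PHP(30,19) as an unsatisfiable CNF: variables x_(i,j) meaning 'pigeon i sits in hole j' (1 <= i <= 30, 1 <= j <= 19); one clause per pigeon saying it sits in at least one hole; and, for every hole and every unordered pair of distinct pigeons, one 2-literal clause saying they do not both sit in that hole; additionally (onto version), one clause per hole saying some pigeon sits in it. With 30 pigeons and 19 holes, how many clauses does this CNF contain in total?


onto-PHP(30,19): 30 pigeons, 19 holes, 30*19 = 570 variables.
- pigeon clauses: one per pigeon -> 30 clauses
- hole clauses: 19 holes * C(30,2) = 19 * 435 -> 8265 clauses
- onto clauses: one per hole -> 19 clauses
Total clauses = 30 + 8265 + 19 = 8314

8314


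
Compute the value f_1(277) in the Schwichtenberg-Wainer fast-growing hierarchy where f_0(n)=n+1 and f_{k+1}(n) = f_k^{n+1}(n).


f_1(277) = f_0^278(277)
f_0 adds 1 each time, applied 278 times.
f_1(277) = 277 + 278 = 555

555


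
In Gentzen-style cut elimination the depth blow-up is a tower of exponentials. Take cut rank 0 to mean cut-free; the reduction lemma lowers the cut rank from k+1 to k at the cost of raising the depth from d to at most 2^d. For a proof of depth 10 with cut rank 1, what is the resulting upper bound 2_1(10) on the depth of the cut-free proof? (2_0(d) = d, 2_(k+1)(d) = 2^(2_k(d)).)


Each rank reduction sends depth d to at most 2^d; cut rank r needs r reductions.
2_0(10) = 10
2_1(10) = 2^10 = 1024
Cut-free depth bound = 1024

1024


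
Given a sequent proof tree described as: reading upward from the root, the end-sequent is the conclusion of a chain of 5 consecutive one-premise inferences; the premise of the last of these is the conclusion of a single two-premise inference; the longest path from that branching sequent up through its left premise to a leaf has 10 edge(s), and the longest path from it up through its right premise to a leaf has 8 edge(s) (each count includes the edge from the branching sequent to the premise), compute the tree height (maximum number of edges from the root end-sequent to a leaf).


Longest path through the left premise: 10 edges (measured from the branching sequent)
Longest path through the right premise: 8 edges
Height of the subtree rooted at the branching sequent: max(10, 8) = 10
The branching sequent sits 5 edges above the root (the chain of one-premise inferences), so height = 10 + 5 = 15

15
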